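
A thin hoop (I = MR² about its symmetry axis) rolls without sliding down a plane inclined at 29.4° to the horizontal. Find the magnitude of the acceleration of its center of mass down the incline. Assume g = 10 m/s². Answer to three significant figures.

The moment of inertia is MR², giving k ≡ I/(MR²) = 1.
Translational: Mg sinθ − f = Ma. Rotational about the CM: fR = Iα = kMRa, so f = kMa.
Eliminating f: Mg sinθ = (1+k)Ma, so a = g sinθ/(1+k) = 10 × sin29.4° / 2 ≈ 2.45 m/s².

a ≈ 2.45 m/s²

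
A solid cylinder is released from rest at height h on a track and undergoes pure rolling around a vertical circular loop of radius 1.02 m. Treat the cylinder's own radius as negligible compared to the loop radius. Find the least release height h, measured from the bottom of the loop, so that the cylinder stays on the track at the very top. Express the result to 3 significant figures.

h_min ≈ 2.81 m

With I = (1/2)MR², the ratio k = I/(MR²) is 0.5.
At the top, contact is just lost when gravity alone supplies the centripetal force: Mg = Mv_top²/r, i.e. v_top² = gr.
With ω = v/R, the kinetic energy at speed v is ½(1+k)Mv² = (3/4)Mv².
Energy conservation from release (height h) to the top (height 2r): Mgh = Mg(2r) + (3/4)M·gr.
Thus h_min = 2r + (1+k)r/2 = r(2 + 1.5/2) = 1.02 × 2.75 ≈ 2.81 m.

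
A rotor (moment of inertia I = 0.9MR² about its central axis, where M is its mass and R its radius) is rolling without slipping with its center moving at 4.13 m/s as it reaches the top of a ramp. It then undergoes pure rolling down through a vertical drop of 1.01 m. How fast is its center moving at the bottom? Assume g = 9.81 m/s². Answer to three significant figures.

For this body I = 0.9MR², i.e. k = I/(MR²) = 0.9.
Rolling without slipping gives ω = v/R, so the total kinetic energy is ½Mv² + ½Iω² = ½(1+k)Mv² = (19/20)Mv².
Conserving energy between top and bottom: (19/20)Mv² = (19/20)Mv₀² + Mgh, hence v² = v₀² + 2gh/(1+k).
v = √(4.13² + 2×9.81×1.01/1.9) = √27.49 ≈ 5.24 m/s.

v ≈ 5.24 m/s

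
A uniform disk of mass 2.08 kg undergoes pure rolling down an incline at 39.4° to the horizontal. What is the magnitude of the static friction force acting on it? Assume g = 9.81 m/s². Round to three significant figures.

Here I = (1/2)MR², so the shape factor k = I/(MR²) = 0.5.
Newton's second law down the slope: Mg sinθ − f = Ma. The torque equation fR = Iα (with α = a/R) gives f = kMa.
Combining, a = g sinθ/(1+k) and f = kMa = kMg sinθ/(1+k).
f = 0.5 × 2.08 × 9.81 × sin39.4° / 1.5 ≈ 4.32 N.

f ≈ 4.32 N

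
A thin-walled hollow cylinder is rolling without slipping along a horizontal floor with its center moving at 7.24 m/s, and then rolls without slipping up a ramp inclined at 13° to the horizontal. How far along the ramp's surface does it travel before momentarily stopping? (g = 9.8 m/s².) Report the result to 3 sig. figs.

d ≈ 23.8 m

The moment of inertia is MR², giving k ≡ I/(MR²) = 1.
Pure rolling means v = ωR; then KE = ½Mv² + ½I(v/R)² = ½(1+k)Mv² = Mv².
Setting this equal to Mgh gives the vertical rise h = (1+k)v₀²/(2g) = 2×7.24²/(2×9.8) = 5.349 m.
Along the incline, d = h/sinθ = 5.349/sin13° ≈ 23.8 m.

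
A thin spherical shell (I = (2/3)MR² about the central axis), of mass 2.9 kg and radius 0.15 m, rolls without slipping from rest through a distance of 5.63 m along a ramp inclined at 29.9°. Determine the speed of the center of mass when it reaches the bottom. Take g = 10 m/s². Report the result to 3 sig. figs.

v ≈ 5.80 m/s

The moment of inertia is (2/3)MR², giving k ≡ I/(MR²) = 2/3.
Since it rolls without slipping, ω = v/R and KE = ½Mv² + ½Iω² = ½(1+k)Mv² = (5/6)Mv².
The vertical drop is h = L sinθ = 5.63 × sin29.9° = 2.806 m.
Setting Mgh = (5/6)Mv² gives v = √(2gh/(1+k)) = √(2·10·2.806/1.667) ≈ 5.80 m/s.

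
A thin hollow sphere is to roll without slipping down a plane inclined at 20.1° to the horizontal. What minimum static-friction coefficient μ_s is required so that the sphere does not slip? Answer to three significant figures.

Here I = (2/3)MR², so the shape factor k = I/(MR²) = 2/3.
Newton's second law down the slope: Mg sinθ − f = Ma. The torque equation fR = Iα (with α = a/R) gives f = kMa.
These give a = g sinθ/(1+k) and the required friction f = kMg sinθ/(1+k).
With N = Mg cosθ, the no-slip condition f ≤ μN gives μ_min = f/N = k tanθ/(1+k).
μ_min = (2/3) × tan20.1° / 1.667 ≈ 0.146.

μ_min ≈ 0.146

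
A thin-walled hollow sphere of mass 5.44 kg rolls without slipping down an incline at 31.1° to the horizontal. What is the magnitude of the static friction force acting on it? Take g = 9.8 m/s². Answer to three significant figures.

f ≈ 11.0 N

With I = (2/3)MR², the ratio k = I/(MR²) is 2/3.
Along the incline Mg sinθ − f = Ma, and torque about the center fR = Iα = kMR²(a/R) gives f = kMa.
Combining, a = g sinθ/(1+k) and f = kMa = kMg sinθ/(1+k).
f = (2/3) × 5.44 × 9.8 × sin31.1° / 1.667 ≈ 11.0 N.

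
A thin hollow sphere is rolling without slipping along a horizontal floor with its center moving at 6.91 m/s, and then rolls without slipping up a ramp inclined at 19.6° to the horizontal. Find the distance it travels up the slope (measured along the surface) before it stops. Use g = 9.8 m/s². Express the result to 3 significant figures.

d ≈ 12.1 m

With I = (2/3)MR², the ratio k = I/(MR²) is 2/3.
Rolling without slipping gives ω = v/R, so the total kinetic energy is ½Mv² + ½Iω² = ½(1+k)Mv² = (5/6)Mv².
Setting this equal to Mgh gives the vertical rise h = (1+k)v₀²/(2g) = 1.667×6.91²/(2×9.8) = 4.06 m.
The distance along the slope is d = h/sinθ = 4.06/sin19.6° ≈ 12.1 m.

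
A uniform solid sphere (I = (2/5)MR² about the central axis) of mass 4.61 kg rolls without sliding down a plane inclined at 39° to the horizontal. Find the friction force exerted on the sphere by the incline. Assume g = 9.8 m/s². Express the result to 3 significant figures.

The moment of inertia is (2/5)MR², giving k ≡ I/(MR²) = 0.4.
Along the incline Mg sinθ − f = Ma, and torque about the center fR = Iα = kMR²(a/R) gives f = kMa.
Combining, a = g sinθ/(1+k) and f = kMa = kMg sinθ/(1+k).
f = 0.4 × 4.61 × 9.8 × sin39° / 1.4 ≈ 8.12 N.

f ≈ 8.12 N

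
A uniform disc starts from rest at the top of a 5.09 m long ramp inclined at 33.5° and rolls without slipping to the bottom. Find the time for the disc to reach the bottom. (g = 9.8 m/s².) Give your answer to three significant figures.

t ≈ 1.68 s

Here I = (1/2)MR², so the shape factor k = I/(MR²) = 0.5.
Translational: Mg sinθ − f = Ma. Rotational about the CM: fR = Iα = kMRa, so f = kMa.
Hence a = g sinθ/(1+k) = 9.8×sin33.5°/1.5 = 3.606 m/s².
Starting from rest, L = ½at², so t = √(2L/a) = √(2×5.09/3.606) ≈ 1.68 s.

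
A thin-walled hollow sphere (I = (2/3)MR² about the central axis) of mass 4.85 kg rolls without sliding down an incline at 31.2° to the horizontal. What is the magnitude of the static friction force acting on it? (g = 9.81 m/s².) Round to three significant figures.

Here I = (2/3)MR², so the shape factor k = I/(MR²) = 2/3.
Translational: Mg sinθ − f = Ma. Rotational about the CM: fR = Iα = kMRa, so f = kMa.
Combining, a = g sinθ/(1+k) and f = kMa = kMg sinθ/(1+k).
f = (2/3) × 4.85 × 9.81 × sin31.2° / 1.667 ≈ 9.86 N.

f ≈ 9.86 N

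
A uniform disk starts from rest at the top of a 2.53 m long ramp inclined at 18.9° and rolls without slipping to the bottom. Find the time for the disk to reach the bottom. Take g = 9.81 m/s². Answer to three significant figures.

With I = (1/2)MR², the ratio k = I/(MR²) is 0.5.
Along the incline Mg sinθ − f = Ma, and torque about the center fR = Iα = kMR²(a/R) gives f = kMa.
Hence a = g sinθ/(1+k) = 9.81×sin18.9°/1.5 = 2.118 m/s².
Starting from rest, L = ½at², so t = √(2L/a) = √(2×2.53/2.118) ≈ 1.55 s.

t ≈ 1.55 s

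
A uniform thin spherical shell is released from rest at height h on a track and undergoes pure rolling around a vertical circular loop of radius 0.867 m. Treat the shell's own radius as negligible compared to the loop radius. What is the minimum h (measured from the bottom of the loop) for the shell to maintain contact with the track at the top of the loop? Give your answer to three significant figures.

h_min ≈ 2.46 m

The moment of inertia is (2/3)MR², giving k ≡ I/(MR²) = 2/3.
At the top of the loop, the minimum-contact condition is Mg = Mv_top²/r, so v_top² = gr.
With ω = v/R, the kinetic energy at speed v is ½(1+k)Mv² = (5/6)Mv².
Energy conservation from release (height h) to the top (height 2r): Mgh = Mg(2r) + (5/6)M·gr.
Thus h_min = 2r + (1+k)r/2 = r(2 + 1.667/2) = 0.867 × 2.833 ≈ 2.46 m.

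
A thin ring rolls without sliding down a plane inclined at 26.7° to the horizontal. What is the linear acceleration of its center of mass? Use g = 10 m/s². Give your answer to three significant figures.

a ≈ 2.25 m/s²

Here I = MR², so the shape factor k = I/(MR²) = 1.
Translational: Mg sinθ − f = Ma. Rotational about the CM: fR = Iα = kMRa, so f = kMa.
Eliminating f: Mg sinθ = (1+k)Ma, so a = g sinθ/(1+k) = 10 × sin26.7° / 2 ≈ 2.25 m/s².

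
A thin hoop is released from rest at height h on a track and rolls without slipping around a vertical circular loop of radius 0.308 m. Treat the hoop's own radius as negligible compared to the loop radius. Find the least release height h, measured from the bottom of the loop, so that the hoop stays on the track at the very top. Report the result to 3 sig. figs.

With I = MR², the ratio k = I/(MR²) is 1.
At the top, contact is just lost when gravity alone supplies the centripetal force: Mg = Mv_top²/r, i.e. v_top² = gr.
With ω = v/R, the kinetic energy at speed v is ½(1+k)Mv² = Mv².
Energy conservation from release (height h) to the top (height 2r): Mgh = Mg(2r) + M·gr.
Thus h_min = 2r + (1+k)r/2 = r(2 + 2/2) = 0.308 × 3 ≈ 0.924 m.

h_min ≈ 0.924 m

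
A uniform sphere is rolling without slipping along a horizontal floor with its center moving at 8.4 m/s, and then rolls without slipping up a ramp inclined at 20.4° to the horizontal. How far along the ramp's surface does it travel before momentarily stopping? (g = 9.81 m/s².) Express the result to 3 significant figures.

With I = (2/5)MR², the ratio k = I/(MR²) is 0.4.
Rolling without slipping gives ω = v/R, so the total kinetic energy is ½Mv² + ½Iω² = ½(1+k)Mv² = (7/10)Mv².
Setting this equal to Mgh gives the vertical rise h = (1+k)v₀²/(2g) = 1.4×8.4²/(2×9.81) = 5.035 m.
Along the incline, d = h/sinθ = 5.035/sin20.4° ≈ 14.4 m.

d ≈ 14.4 m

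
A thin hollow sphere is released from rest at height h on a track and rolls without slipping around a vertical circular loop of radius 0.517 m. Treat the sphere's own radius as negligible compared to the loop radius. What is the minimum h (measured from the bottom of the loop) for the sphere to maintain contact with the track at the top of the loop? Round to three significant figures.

h_min ≈ 1.46 m

Here I = (2/3)MR², so the shape factor k = I/(MR²) = 2/3.
At the top, contact is just lost when gravity alone supplies the centripetal force: Mg = Mv_top²/r, i.e. v_top² = gr.
With ω = v/R, the kinetic energy at speed v is ½(1+k)Mv² = (5/6)Mv².
Energy conservation from release (height h) to the top (height 2r): Mgh = Mg(2r) + (5/6)M·gr.
Thus h_min = 2r + (1+k)r/2 = r(2 + 1.667/2) = 0.517 × 2.833 ≈ 1.46 m.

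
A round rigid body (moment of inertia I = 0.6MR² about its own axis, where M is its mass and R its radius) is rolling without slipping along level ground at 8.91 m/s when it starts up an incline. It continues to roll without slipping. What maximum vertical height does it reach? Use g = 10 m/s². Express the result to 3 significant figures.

Here I = 0.6MR², so the shape factor k = I/(MR²) = 0.6.
Rolling without slipping gives ω = v/R, so the total kinetic energy is ½Mv² + ½Iω² = ½(1+k)Mv² = (4/5)Mv².
All of this converts to potential energy at the highest point: (4/5)Mv₀² = Mgh.
Thus h = (1+k)v₀²/(2g) = 1.6 × 8.91² / (2 × 10) ≈ 6.35 m.

h ≈ 6.35 m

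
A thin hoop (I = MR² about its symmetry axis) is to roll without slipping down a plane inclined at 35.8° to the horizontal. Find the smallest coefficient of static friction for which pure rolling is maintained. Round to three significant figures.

μ_min ≈ 0.361

The moment of inertia is MR², giving k ≡ I/(MR²) = 1.
Translational: Mg sinθ − f = Ma. Rotational about the CM: fR = Iα = kMRa, so f = kMa.
These give a = g sinθ/(1+k) and the required friction f = kMg sinθ/(1+k).
The normal force is N = Mg cosθ, so μ_min = f/N = k tanθ/(1+k).
μ_min = 1 × tan35.8° / 2 ≈ 0.361.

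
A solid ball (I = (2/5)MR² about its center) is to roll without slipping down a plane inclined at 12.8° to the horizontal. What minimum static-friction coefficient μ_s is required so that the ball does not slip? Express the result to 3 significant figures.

For this body I = (2/5)MR², i.e. k = I/(MR²) = 0.4.
Newton's second law down the slope: Mg sinθ − f = Ma. The torque equation fR = Iα (with α = a/R) gives f = kMa.
These give a = g sinθ/(1+k) and the required friction f = kMg sinθ/(1+k).
The normal force is N = Mg cosθ, so μ_min = f/N = k tanθ/(1+k).
μ_min = 0.4 × tan12.8° / 1.4 ≈ 0.0649.

μ_min ≈ 0.0649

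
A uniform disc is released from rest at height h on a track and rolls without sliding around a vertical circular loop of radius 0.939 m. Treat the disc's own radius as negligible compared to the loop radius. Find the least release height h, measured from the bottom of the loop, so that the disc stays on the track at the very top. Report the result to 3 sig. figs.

h_min ≈ 2.58 m

For this body I = (1/2)MR², i.e. k = I/(MR²) = 0.5.
At the top of the loop, the minimum-contact condition is Mg = Mv_top²/r, so v_top² = gr.
With ω = v/R, the kinetic energy at speed v is ½(1+k)Mv² = (3/4)Mv².
Energy conservation from release (height h) to the top (height 2r): Mgh = Mg(2r) + (3/4)M·gr.
Thus h_min = 2r + (1+k)r/2 = r(2 + 1.5/2) = 0.939 × 2.75 ≈ 2.58 m.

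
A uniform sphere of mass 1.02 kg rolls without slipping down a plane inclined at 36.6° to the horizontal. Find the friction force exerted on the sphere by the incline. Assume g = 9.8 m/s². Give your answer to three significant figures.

For this body I = (2/5)MR², i.e. k = I/(MR²) = 0.4.
Along the incline Mg sinθ − f = Ma, and torque about the center fR = Iα = kMR²(a/R) gives f = kMa.
Combining, a = g sinθ/(1+k) and f = kMa = kMg sinθ/(1+k).
f = 0.4 × 1.02 × 9.8 × sin36.6° / 1.4 ≈ 1.70 N.

f ≈ 1.70 N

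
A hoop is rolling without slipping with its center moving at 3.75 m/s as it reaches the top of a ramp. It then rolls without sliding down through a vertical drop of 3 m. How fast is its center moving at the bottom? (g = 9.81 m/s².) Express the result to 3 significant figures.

v ≈ 6.59 m/s

The moment of inertia is MR², giving k ≡ I/(MR²) = 1.
Since it rolls without slipping, ω = v/R and KE = ½Mv² + ½Iω² = ½(1+k)Mv² = Mv².
Conserving energy between top and bottom: Mv² = Mv₀² + Mgh, hence v² = v₀² + 2gh/(1+k).
v = √(3.75² + 2×9.81×3/2) = √43.49 ≈ 6.59 m/s.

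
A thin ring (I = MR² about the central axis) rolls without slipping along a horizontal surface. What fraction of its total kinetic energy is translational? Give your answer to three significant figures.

For this body I = MR², i.e. k = I/(MR²) = 1.
With ω = v/R, KE_trans = ½Mv² and KE_rot = ½Iω² = ½kMv², so KE_total = ½(1+k)Mv².
The translational fraction is therefore 1/(1+k) = 1/2 ≈ 0.500.

fraction ≈ 0.500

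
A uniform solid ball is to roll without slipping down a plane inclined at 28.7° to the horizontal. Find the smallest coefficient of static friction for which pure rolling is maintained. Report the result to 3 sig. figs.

Here I = (2/5)MR², so the shape factor k = I/(MR²) = 0.4.
Newton's second law down the slope: Mg sinθ − f = Ma. The torque equation fR = Iα (with α = a/R) gives f = kMa.
These give a = g sinθ/(1+k) and the required friction f = kMg sinθ/(1+k).
The normal force is N = Mg cosθ, so μ_min = f/N = k tanθ/(1+k).
μ_min = 0.4 × tan28.7° / 1.4 ≈ 0.156.

μ_min ≈ 0.156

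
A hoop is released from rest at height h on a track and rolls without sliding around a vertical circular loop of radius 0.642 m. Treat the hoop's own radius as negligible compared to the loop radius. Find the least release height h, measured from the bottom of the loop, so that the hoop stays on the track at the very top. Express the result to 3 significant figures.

h_min ≈ 1.93 m

For this body I = MR², i.e. k = I/(MR²) = 1.
At the top, contact is just lost when gravity alone supplies the centripetal force: Mg = Mv_top²/r, i.e. v_top² = gr.
With ω = v/R, the kinetic energy at speed v is ½(1+k)Mv² = Mv².
Energy conservation from release (height h) to the top (height 2r): Mgh = Mg(2r) + M·gr.
Thus h_min = 2r + (1+k)r/2 = r(2 + 2/2) = 0.642 × 3 ≈ 1.93 m.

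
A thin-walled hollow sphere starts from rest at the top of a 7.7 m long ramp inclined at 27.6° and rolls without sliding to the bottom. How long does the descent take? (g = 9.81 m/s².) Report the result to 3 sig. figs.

Here I = (2/3)MR², so the shape factor k = I/(MR²) = 2/3.
Along the incline Mg sinθ − f = Ma, and torque about the center fR = Iα = kMR²(a/R) gives f = kMa.
Hence a = g sinθ/(1+k) = 9.81×sin27.6°/1.667 = 2.727 m/s².
With constant a from rest, t = √(2L/a) = √(2·7.7/2.727) ≈ 2.38 s.

t ≈ 2.38 s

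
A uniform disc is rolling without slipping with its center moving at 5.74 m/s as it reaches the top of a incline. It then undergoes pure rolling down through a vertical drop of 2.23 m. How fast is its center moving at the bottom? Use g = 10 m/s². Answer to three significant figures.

v ≈ 7.92 m/s

The moment of inertia is (1/2)MR², giving k ≡ I/(MR²) = 0.5.
Since it rolls without slipping, ω = v/R and KE = ½Mv² + ½Iω² = ½(1+k)Mv² = (3/4)Mv².
Energy conservation: (3/4)Mv₀² + Mgh = (3/4)Mv², so v² = v₀² + 2gh/(1+k).
v = √(5.74² + 2×10×2.23/1.5) = √62.68 ≈ 7.92 m/s.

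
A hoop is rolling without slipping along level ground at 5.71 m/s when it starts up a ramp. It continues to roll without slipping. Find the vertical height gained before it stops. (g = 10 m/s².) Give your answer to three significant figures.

For this body I = MR², i.e. k = I/(MR²) = 1.
Rolling without slipping gives ω = v/R, so the total kinetic energy is ½Mv² + ½Iω² = ½(1+k)Mv² = Mv².
At the top the kinetic energy is zero, so Mv₀² = Mgh.
Thus h = (1+k)v₀²/(2g) = 2 × 5.71² / (2 × 10) ≈ 3.26 m.

h ≈ 3.26 m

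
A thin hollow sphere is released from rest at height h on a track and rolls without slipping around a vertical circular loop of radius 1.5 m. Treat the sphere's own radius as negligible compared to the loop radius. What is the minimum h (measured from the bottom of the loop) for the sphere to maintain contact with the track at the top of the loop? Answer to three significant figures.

h_min ≈ 4.25 m

For this body I = (2/3)MR², i.e. k = I/(MR²) = 2/3.
At the top of the loop, the minimum-contact condition is Mg = Mv_top²/r, so v_top² = gr.
With ω = v/R, the kinetic energy at speed v is ½(1+k)Mv² = (5/6)Mv².
Energy conservation from release (height h) to the top (height 2r): Mgh = Mg(2r) + (5/6)M·gr.
Thus h_min = 2r + (1+k)r/2 = r(2 + 1.667/2) = 1.5 × 2.833 ≈ 4.25 m.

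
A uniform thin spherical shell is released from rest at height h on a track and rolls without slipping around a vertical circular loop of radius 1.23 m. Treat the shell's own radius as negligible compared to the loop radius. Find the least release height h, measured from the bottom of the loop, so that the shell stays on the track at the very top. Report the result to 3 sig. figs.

h_min ≈ 3.49 m

Here I = (2/3)MR², so the shape factor k = I/(MR²) = 2/3.
At the top, contact is just lost when gravity alone supplies the centripetal force: Mg = Mv_top²/r, i.e. v_top² = gr.
With ω = v/R, the kinetic energy at speed v is ½(1+k)Mv² = (5/6)Mv².
Energy conservation from release (height h) to the top (height 2r): Mgh = Mg(2r) + (5/6)M·gr.
Thus h_min = 2r + (1+k)r/2 = r(2 + 1.667/2) = 1.23 × 2.833 ≈ 3.49 m.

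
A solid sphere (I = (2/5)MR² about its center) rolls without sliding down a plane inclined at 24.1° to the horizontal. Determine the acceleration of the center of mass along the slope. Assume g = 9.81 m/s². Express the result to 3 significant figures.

a ≈ 2.86 m/s²

With I = (2/5)MR², the ratio k = I/(MR²) is 0.4.
Newton's second law down the slope: Mg sinθ − f = Ma. The torque equation fR = Iα (with α = a/R) gives f = kMa.
Eliminating f: Mg sinθ = (1+k)Ma, so a = g sinθ/(1+k) = 9.81 × sin24.1° / 1.4 ≈ 2.86 m/s².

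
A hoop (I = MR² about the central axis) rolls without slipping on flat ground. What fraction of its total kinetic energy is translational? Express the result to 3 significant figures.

For this body I = MR², i.e. k = I/(MR²) = 1.
Since ω = v/R, the translational part is ½Mv² and the rotational part is ½I(v/R)² = ½kMv²; the total is ½(1+k)Mv².
The translational fraction is therefore 1/(1+k) = 1/2 ≈ 0.500.

fraction ≈ 0.500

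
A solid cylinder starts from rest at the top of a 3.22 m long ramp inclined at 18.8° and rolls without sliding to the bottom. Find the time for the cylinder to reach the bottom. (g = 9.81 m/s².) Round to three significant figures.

With I = (1/2)MR², the ratio k = I/(MR²) is 0.5.
Translational: Mg sinθ − f = Ma. Rotational about the CM: fR = Iα = kMRa, so f = kMa.
Hence a = g sinθ/(1+k) = 9.81×sin18.8°/1.5 = 2.108 m/s².
Starting from rest, L = ½at², so t = √(2L/a) = √(2×3.22/2.108) ≈ 1.75 s.

t ≈ 1.75 s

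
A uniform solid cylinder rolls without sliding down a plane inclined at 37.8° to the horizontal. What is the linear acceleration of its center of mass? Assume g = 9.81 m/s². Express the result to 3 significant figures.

With I = (1/2)MR², the ratio k = I/(MR²) is 0.5.
Newton's second law down the slope: Mg sinθ − f = Ma. The torque equation fR = Iα (with α = a/R) gives f = kMa.
Eliminating f: Mg sinθ = (1+k)Ma, so a = g sinθ/(1+k) = 9.81 × sin37.8° / 1.5 ≈ 4.01 m/s².

a ≈ 4.01 m/s²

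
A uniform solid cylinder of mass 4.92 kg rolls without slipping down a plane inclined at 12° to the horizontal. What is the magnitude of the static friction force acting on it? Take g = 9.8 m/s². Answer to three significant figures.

f ≈ 3.34 N

With I = (1/2)MR², the ratio k = I/(MR²) is 0.5.
Newton's second law down the slope: Mg sinθ − f = Ma. The torque equation fR = Iα (with α = a/R) gives f = kMa.
Combining, a = g sinθ/(1+k) and f = kMa = kMg sinθ/(1+k).
f = 0.5 × 4.92 × 9.8 × sin12° / 1.5 ≈ 3.34 N.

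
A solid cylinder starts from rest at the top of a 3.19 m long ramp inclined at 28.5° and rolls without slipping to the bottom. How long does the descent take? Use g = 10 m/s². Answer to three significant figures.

t ≈ 1.42 s

The moment of inertia is (1/2)MR², giving k ≡ I/(MR²) = 0.5.
Along the incline Mg sinθ − f = Ma, and torque about the center fR = Iα = kMR²(a/R) gives f = kMa.
Hence a = g sinθ/(1+k) = 10×sin28.5°/1.5 = 3.181 m/s².
With constant a from rest, t = √(2L/a) = √(2·3.19/3.181) ≈ 1.42 s.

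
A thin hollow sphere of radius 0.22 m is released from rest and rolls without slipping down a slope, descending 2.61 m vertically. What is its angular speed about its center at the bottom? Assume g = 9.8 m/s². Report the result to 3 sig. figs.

ω ≈ 25.2 rad/s

The moment of inertia is (2/3)MR², giving k ≡ I/(MR²) = 2/3.
Rolling without slipping gives ω = v/R, so the total kinetic energy is ½Mv² + ½Iω² = ½(1+k)Mv² = (5/6)Mv².
Energy conservation Mgh = ½(1+k)Mv² gives v = √(2gh/(1+k)) = √(2 × 9.8 × 2.61 / 1.667) = 5.54 m/s.
Then ω = v/R = 5.54 / 0.22 ≈ 25.2 rad/s.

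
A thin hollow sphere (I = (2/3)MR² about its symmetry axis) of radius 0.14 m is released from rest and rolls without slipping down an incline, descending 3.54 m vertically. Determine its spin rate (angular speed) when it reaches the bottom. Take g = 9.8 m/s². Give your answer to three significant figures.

ω ≈ 46.1 rad/s

With I = (2/3)MR², the ratio k = I/(MR²) is 2/3.
Rolling without slipping gives ω = v/R, so the total kinetic energy is ½Mv² + ½Iω² = ½(1+k)Mv² = (5/6)Mv².
Energy conservation Mgh = ½(1+k)Mv² gives v = √(2gh/(1+k)) = √(2 × 9.8 × 3.54 / 1.667) = 6.452 m/s.
Then ω = v/R = 6.452 / 0.14 ≈ 46.1 rad/s.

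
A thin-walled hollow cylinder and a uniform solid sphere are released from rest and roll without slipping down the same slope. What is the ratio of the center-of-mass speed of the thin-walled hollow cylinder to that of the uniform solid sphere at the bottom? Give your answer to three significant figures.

v_ratio ≈ 0.837

Each satisfies Mgh = ½(1+k)Mv² with k = I/(MR²), so v ∝ 1/√(1+k).
For the thin-walled hollow cylinder k = 1; for the uniform solid sphere k = 0.4.
v₁/v₂ = √((1+k₂)/(1+k₁)) = √(1.4/2) ≈ 0.837.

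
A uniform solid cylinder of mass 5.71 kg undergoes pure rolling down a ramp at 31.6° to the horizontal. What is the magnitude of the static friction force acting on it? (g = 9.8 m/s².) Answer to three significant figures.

The moment of inertia is (1/2)MR², giving k ≡ I/(MR²) = 0.5.
Newton's second law down the slope: Mg sinθ − f = Ma. The torque equation fR = Iα (with α = a/R) gives f = kMa.
Combining, a = g sinθ/(1+k) and f = kMa = kMg sinθ/(1+k).
f = 0.5 × 5.71 × 9.8 × sin31.6° / 1.5 ≈ 9.77 N.

f ≈ 9.77 N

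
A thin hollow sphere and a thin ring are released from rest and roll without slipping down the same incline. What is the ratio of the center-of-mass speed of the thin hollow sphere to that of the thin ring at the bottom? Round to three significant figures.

v_ratio ≈ 1.10

Each satisfies Mgh = ½(1+k)Mv² with k = I/(MR²), so v ∝ 1/√(1+k).
For the thin hollow sphere k = 2/3; for the thin ring k = 1.
v₁/v₂ = √((1+k₂)/(1+k₁)) = √(2/1.667) ≈ 1.10.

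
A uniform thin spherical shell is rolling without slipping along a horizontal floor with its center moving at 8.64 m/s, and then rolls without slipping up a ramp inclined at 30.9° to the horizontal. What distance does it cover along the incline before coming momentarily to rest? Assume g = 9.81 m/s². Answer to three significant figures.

d ≈ 12.3 m

The moment of inertia is (2/3)MR², giving k ≡ I/(MR²) = 2/3.
Since it rolls without slipping, ω = v/R and KE = ½Mv² + ½Iω² = ½(1+k)Mv² = (5/6)Mv².
Setting this equal to Mgh gives the vertical rise h = (1+k)v₀²/(2g) = 1.667×8.64²/(2×9.81) = 6.341 m.
Along the incline, d = h/sinθ = 6.341/sin30.9° ≈ 12.3 m.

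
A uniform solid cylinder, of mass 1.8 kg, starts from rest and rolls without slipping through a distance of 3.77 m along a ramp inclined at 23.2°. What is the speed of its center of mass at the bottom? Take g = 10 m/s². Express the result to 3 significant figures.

Here I = (1/2)MR², so the shape factor k = I/(MR²) = 0.5.
Since it rolls without slipping, ω = v/R and KE = ½Mv² + ½Iω² = ½(1+k)Mv² = (3/4)Mv².
The vertical drop is h = L sinθ = 3.77 × sin23.2° = 1.485 m.
Setting Mgh = (3/4)Mv² gives v = √(2gh/(1+k)) = √(2·10·1.485/1.5) ≈ 4.45 m/s.

v ≈ 4.45 m/s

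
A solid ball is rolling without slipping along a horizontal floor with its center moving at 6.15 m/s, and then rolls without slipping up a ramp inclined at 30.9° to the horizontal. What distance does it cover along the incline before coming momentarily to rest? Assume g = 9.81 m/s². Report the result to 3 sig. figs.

The moment of inertia is (2/5)MR², giving k ≡ I/(MR²) = 0.4.
The rolling condition ω = v/R makes the rotational term ½I(v/R)² = ½kMv², so KE_total = ½(1+k)Mv² = (7/10)Mv².
Setting this equal to Mgh gives the vertical rise h = (1+k)v₀²/(2g) = 1.4×6.15²/(2×9.81) = 2.699 m.
The distance along the slope is d = h/sinθ = 2.699/sin30.9° ≈ 5.26 m.

d ≈ 5.26 m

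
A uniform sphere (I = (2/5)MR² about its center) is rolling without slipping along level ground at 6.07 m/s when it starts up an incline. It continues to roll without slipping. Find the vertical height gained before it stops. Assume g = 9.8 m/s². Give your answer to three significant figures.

h ≈ 2.63 m

The moment of inertia is (2/5)MR², giving k ≡ I/(MR²) = 0.4.
Since it rolls without slipping, ω = v/R and KE = ½Mv² + ½Iω² = ½(1+k)Mv² = (7/10)Mv².
All of this converts to potential energy at the highest point: (7/10)Mv₀² = Mgh.
Thus h = (1+k)v₀²/(2g) = 1.4 × 6.07² / (2 × 9.8) ≈ 2.63 m.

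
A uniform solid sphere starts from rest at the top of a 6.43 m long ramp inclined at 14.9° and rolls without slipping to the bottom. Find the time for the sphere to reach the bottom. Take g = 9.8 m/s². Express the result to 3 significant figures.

t ≈ 2.67 s

For this body I = (2/5)MR², i.e. k = I/(MR²) = 0.4.
Newton's second law down the slope: Mg sinθ − f = Ma. The torque equation fR = Iα (with α = a/R) gives f = kMa.
Hence a = g sinθ/(1+k) = 9.8×sin14.9°/1.4 = 1.8 m/s².
Starting from rest, L = ½at², so t = √(2L/a) = √(2×6.43/1.8) ≈ 2.67 s.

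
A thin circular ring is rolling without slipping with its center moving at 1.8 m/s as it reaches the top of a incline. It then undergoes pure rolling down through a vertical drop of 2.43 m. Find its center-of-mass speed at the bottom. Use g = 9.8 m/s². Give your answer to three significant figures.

v ≈ 5.20 m/s

For this body I = MR², i.e. k = I/(MR²) = 1.
Since it rolls without slipping, ω = v/R and KE = ½Mv² + ½Iω² = ½(1+k)Mv² = Mv².
Conserving energy between top and bottom: Mv² = Mv₀² + Mgh, hence v² = v₀² + 2gh/(1+k).
v = √(1.8² + 2×9.8×2.43/2) = √27.05 ≈ 5.20 m/s.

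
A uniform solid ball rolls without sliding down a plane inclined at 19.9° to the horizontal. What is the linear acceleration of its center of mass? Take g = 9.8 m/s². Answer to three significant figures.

a ≈ 2.38 m/s²

For this body I = (2/5)MR², i.e. k = I/(MR²) = 0.4.
Along the incline Mg sinθ − f = Ma, and torque about the center fR = Iα = kMR²(a/R) gives f = kMa.
Eliminating f: Mg sinθ = (1+k)Ma, so a = g sinθ/(1+k) = 9.8 × sin19.9° / 1.4 ≈ 2.38 m/s².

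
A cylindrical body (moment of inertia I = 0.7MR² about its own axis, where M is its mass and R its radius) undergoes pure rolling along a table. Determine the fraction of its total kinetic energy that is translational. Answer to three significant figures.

fraction ≈ 0.588

Here I = 0.7MR², so the shape factor k = I/(MR²) = 0.7.
With ω = v/R, KE_trans = ½Mv² and KE_rot = ½Iω² = ½kMv², so KE_total = ½(1+k)Mv².
The translational fraction is therefore 1/(1+k) = 1/1.7 ≈ 0.588.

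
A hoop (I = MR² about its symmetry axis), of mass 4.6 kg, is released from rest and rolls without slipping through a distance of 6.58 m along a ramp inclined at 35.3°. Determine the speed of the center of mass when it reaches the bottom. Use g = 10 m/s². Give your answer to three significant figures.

v ≈ 6.17 m/s

The moment of inertia is MR², giving k ≡ I/(MR²) = 1.
Rolling without slipping gives ω = v/R, so the total kinetic energy is ½Mv² + ½Iω² = ½(1+k)Mv² = Mv².
The vertical drop is h = L sinθ = 6.58 × sin35.3° = 3.802 m.
Energy conservation: Mgh = Mv², so v = √(2gh/(1+k)) = √(2 × 10 × 3.802 / 2) ≈ 6.17 m/s.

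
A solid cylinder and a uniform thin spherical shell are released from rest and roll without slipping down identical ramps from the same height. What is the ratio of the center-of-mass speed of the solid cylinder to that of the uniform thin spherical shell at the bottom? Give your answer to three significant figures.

v_ratio ≈ 1.05

Each satisfies Mgh = ½(1+k)Mv² with k = I/(MR²), so v ∝ 1/√(1+k).
For the solid cylinder k = 0.5; for the uniform thin spherical shell k = 2/3.
v₁/v₂ = √((1+k₂)/(1+k₁)) = √(1.667/1.5) ≈ 1.05.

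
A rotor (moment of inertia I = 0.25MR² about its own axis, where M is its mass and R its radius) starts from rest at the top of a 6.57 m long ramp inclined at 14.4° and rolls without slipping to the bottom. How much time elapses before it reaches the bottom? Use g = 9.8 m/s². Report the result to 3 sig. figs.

Here I = 0.25MR², so the shape factor k = I/(MR²) = 0.25.
Along the incline Mg sinθ − f = Ma, and torque about the center fR = Iα = kMR²(a/R) gives f = kMa.
Hence a = g sinθ/(1+k) = 9.8×sin14.4°/1.25 = 1.95 m/s².
With constant a from rest, t = √(2L/a) = √(2·6.57/1.95) ≈ 2.60 s.

t ≈ 2.60 s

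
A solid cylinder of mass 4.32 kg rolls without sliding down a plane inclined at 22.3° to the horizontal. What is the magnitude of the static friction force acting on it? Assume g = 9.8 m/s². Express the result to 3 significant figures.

For this body I = (1/2)MR², i.e. k = I/(MR²) = 0.5.
Newton's second law down the slope: Mg sinθ − f = Ma. The torque equation fR = Iα (with α = a/R) gives f = kMa.
Combining, a = g sinθ/(1+k) and f = kMa = kMg sinθ/(1+k).
f = 0.5 × 4.32 × 9.8 × sin22.3° / 1.5 ≈ 5.35 N.

f ≈ 5.35 N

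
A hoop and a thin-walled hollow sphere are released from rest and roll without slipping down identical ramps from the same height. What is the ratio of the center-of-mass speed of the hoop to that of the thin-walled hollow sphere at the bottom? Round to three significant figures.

v_ratio ≈ 0.913

Each satisfies Mgh = ½(1+k)Mv² with k = I/(MR²), so v ∝ 1/√(1+k).
For the hoop k = 1; for the thin-walled hollow sphere k = 2/3.
v₁/v₂ = √((1+k₂)/(1+k₁)) = √(1.667/2) ≈ 0.913.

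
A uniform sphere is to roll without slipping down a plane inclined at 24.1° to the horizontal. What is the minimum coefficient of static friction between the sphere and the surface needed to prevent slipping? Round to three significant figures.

μ_min ≈ 0.128

For this body I = (2/5)MR², i.e. k = I/(MR²) = 0.4.
Translational: Mg sinθ − f = Ma. Rotational about the CM: fR = Iα = kMRa, so f = kMa.
These give a = g sinθ/(1+k) and the required friction f = kMg sinθ/(1+k).
The normal force is N = Mg cosθ, so μ_min = f/N = k tanθ/(1+k).
μ_min = 0.4 × tan24.1° / 1.4 ≈ 0.128.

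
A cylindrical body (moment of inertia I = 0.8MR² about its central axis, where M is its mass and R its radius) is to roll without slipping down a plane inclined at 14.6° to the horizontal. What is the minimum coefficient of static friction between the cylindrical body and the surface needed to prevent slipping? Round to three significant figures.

For this body I = 0.8MR², i.e. k = I/(MR²) = 0.8.
Along the incline Mg sinθ − f = Ma, and torque about the center fR = Iα = kMR²(a/R) gives f = kMa.
These give a = g sinθ/(1+k) and the required friction f = kMg sinθ/(1+k).
With N = Mg cosθ, the no-slip condition f ≤ μN gives μ_min = f/N = k tanθ/(1+k).
μ_min = 0.8 × tan14.6° / 1.8 ≈ 0.116.

μ_min ≈ 0.116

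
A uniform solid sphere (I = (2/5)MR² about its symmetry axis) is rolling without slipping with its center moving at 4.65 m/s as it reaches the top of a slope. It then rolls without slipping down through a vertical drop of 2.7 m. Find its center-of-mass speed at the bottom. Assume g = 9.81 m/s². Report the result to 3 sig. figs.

v ≈ 7.71 m/s

Here I = (2/5)MR², so the shape factor k = I/(MR²) = 0.4.
Rolling without slipping gives ω = v/R, so the total kinetic energy is ½Mv² + ½Iω² = ½(1+k)Mv² = (7/10)Mv².
Energy conservation: (7/10)Mv₀² + Mgh = (7/10)Mv², so v² = v₀² + 2gh/(1+k).
v = √(4.65² + 2×9.81×2.7/1.4) = √59.46 ≈ 7.71 m/s.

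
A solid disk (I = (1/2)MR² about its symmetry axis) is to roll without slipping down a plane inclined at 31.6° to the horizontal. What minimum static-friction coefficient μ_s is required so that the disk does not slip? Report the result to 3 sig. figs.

Here I = (1/2)MR², so the shape factor k = I/(MR²) = 0.5.
Along the incline Mg sinθ − f = Ma, and torque about the center fR = Iα = kMR²(a/R) gives f = kMa.
These give a = g sinθ/(1+k) and the required friction f = kMg sinθ/(1+k).
The normal force is N = Mg cosθ, so μ_min = f/N = k tanθ/(1+k).
μ_min = 0.5 × tan31.6° / 1.5 ≈ 0.205.

μ_min ≈ 0.205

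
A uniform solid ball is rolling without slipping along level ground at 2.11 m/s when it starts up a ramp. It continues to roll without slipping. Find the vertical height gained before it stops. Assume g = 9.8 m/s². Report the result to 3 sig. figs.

The moment of inertia is (2/5)MR², giving k ≡ I/(MR²) = 0.4.
The rolling condition ω = v/R makes the rotational term ½I(v/R)² = ½kMv², so KE_total = ½(1+k)Mv² = (7/10)Mv².
At the top the kinetic energy is zero, so (7/10)Mv₀² = Mgh.
Thus h = (1+k)v₀²/(2g) = 1.4 × 2.11² / (2 × 9.8) ≈ 0.318 m.

h ≈ 0.318 m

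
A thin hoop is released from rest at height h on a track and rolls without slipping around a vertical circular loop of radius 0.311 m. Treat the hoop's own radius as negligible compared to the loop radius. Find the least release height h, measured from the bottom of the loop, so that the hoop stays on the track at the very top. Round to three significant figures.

For this body I = MR², i.e. k = I/(MR²) = 1.
At the top of the loop, the minimum-contact condition is Mg = Mv_top²/r, so v_top² = gr.
With ω = v/R, the kinetic energy at speed v is ½(1+k)Mv² = Mv².
Energy conservation from release (height h) to the top (height 2r): Mgh = Mg(2r) + M·gr.
Thus h_min = 2r + (1+k)r/2 = r(2 + 2/2) = 0.311 × 3 ≈ 0.933 m.

h_min ≈ 0.933 m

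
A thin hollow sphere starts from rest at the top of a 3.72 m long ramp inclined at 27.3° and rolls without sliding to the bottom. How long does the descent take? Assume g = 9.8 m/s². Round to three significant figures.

t ≈ 1.66 s

The moment of inertia is (2/3)MR², giving k ≡ I/(MR²) = 2/3.
Along the incline Mg sinθ − f = Ma, and torque about the center fR = Iα = kMR²(a/R) gives f = kMa.
Hence a = g sinθ/(1+k) = 9.8×sin27.3°/1.667 = 2.697 m/s².
With constant a from rest, t = √(2L/a) = √(2·3.72/2.697) ≈ 1.66 s.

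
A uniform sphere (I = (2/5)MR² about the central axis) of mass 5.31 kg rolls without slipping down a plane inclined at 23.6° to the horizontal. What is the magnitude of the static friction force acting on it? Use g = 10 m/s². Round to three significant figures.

f ≈ 6.07 N

For this body I = (2/5)MR², i.e. k = I/(MR²) = 0.4.
Translational: Mg sinθ − f = Ma. Rotational about the CM: fR = Iα = kMRa, so f = kMa.
Combining, a = g sinθ/(1+k) and f = kMa = kMg sinθ/(1+k).
f = 0.4 × 5.31 × 10 × sin23.6° / 1.4 ≈ 6.07 N.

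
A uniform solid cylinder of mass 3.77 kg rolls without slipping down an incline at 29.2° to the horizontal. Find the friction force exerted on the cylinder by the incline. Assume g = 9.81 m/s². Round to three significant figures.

f ≈ 6.01 N

The moment of inertia is (1/2)MR², giving k ≡ I/(MR²) = 0.5.
Translational: Mg sinθ − f = Ma. Rotational about the CM: fR = Iα = kMRa, so f = kMa.
Combining, a = g sinθ/(1+k) and f = kMa = kMg sinθ/(1+k).
f = 0.5 × 3.77 × 9.81 × sin29.2° / 1.5 ≈ 6.01 N.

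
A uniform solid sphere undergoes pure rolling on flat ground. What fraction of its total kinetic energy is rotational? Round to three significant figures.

fraction ≈ 0.286

With I = (2/5)MR², the ratio k = I/(MR²) is 0.4.
Since ω = v/R, the translational part is ½Mv² and the rotational part is ½I(v/R)² = ½kMv²; the total is ½(1+k)Mv².
The rotational fraction is therefore k/(1+k) = 0.4/1.4 ≈ 0.286.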